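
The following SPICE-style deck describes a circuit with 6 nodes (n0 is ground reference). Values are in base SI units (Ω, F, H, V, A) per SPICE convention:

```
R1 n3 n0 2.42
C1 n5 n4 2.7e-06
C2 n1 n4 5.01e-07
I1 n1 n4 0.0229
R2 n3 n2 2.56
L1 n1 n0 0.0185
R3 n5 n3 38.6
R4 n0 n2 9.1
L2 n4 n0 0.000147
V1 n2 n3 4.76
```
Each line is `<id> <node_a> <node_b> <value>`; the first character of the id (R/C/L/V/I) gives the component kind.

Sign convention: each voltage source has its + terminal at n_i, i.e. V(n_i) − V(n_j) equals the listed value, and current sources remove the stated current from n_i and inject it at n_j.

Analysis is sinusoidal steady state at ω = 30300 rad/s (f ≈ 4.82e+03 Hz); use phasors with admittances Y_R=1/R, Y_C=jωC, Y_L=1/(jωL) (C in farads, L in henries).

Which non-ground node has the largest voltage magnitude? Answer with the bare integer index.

MNA unknowns: 5 node voltages V₁..V_5 plus 1 source current (V1)
R1: Y=0.4132+0.000j on G[3,0]
C1: Y=0.000+0.08181j on G[5,4]
C2: Y=0.000+0.01518j on G[1,4]
I1: z[1]−=0.0229, z[4]+=0.0229
R2: Y=0.3906+0.000j on G[3,2]
L1: Y=0.000-0.001784j on G[1,0]
R3: Y=0.02591+0.000j on G[5,3]
R4: Y=0.1099+0.000j on G[0,2]
L2: Y=0.000-0.2245j on G[4,0]
V1: row V2−V3=4.76, i_V1 at 2,3
solve → V1=0.02134+1.575j, V2=3.806+0.008157j, V3=-0.9543+0.008157j, V4=0.01884-0.1188j, V5=-0.03332+0.1729j
aux → i_V1=-2.278-0.0008964j

2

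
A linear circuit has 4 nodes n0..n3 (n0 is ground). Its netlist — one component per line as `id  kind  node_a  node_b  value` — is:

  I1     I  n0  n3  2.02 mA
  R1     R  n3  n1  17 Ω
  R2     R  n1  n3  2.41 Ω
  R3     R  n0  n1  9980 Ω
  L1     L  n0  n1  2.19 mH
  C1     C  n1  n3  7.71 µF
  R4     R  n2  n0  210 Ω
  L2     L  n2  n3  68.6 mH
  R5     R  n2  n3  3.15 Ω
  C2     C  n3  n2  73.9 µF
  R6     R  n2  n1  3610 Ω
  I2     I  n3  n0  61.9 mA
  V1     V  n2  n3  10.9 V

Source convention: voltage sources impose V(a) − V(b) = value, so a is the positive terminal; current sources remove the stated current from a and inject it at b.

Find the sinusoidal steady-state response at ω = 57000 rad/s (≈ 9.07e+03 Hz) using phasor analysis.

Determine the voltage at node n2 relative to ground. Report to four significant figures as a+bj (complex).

MNA unknowns: 3 node voltages V₁..V_3 plus 1 source current (V1)
I1: z[0]−=0.00202, z[3]+=0.00202
R1: Y=0.05882+0.000j on G[3,1]
R2: Y=0.4149+0.000j on G[1,3]
R3: Y=0.0001002+0.000j on G[0,1]
L1: Y=0.000-0.008011j on G[0,1]
C1: Y=0.000+0.4395j on G[1,3]
R4: Y=0.004762+0.000j on G[2,0]
L2: Y=0.000-0.0002557j on G[2,3]
R5: Y=0.3175+0.000j on G[2,3]
C2: Y=0.000+4.212j on G[3,2]
R6: Y=0.0002770+0.000j on G[2,1]
I2: z[3]−=0.0619, z[0]+=0.0619
V1: row V2−V3=10.9, i_V1 at 2,3
solve → V1=-6.114-10.22j, V2=4.739-10.07j, V3=-6.161-10.07j
aux → i_V1=-3.486-45.86j

4.739-10.07j V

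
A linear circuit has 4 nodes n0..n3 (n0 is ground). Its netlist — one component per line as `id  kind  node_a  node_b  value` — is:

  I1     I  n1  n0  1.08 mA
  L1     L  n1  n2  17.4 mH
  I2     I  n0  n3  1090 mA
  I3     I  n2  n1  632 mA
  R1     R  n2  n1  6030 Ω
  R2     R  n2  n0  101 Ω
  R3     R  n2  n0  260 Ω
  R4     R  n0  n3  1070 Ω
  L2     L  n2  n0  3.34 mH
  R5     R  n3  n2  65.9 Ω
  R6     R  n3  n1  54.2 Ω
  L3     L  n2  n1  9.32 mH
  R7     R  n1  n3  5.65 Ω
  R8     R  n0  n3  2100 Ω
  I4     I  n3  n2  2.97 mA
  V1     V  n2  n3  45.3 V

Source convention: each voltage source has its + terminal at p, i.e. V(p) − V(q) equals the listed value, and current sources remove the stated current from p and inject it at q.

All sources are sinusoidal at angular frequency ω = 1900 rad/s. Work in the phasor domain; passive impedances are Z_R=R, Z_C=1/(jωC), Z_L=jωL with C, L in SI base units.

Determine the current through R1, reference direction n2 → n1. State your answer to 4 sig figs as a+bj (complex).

Element admittances at ω=1900 rad/s:
  I1: injects 0.00108 A into n0 (from n1)
  Y(L1) = 0.000-0.03025j S between n1,n2
  I2: injects 1.09 A into n3 (from n0)
  I3: injects 0.632 A into n1 (from n2)
  Y(R1) = 0.0001658+0.000j S between n2,n1
  Y(R2) = 0.009901+0.000j S between n2,n0
  Y(R3) = 0.003846+0.000j S between n2,n0
  Y(R4) = 0.0009346+0.000j S between n0,n3
  Y(L2) = 0.000-0.1576j S between n2,n0
  Y(R5) = 0.01517+0.000j S between n3,n2
  Y(R6) = 0.01845+0.000j S between n3,n1
  Y(L3) = 0.000-0.05647j S between n2,n1
  Y(R7) = 0.1770+0.000j S between n1,n3
  Y(R8) = 0.0004762+0.000j S between n0,n3
  I4: injects 0.00297 A into n2 (from n3)
  V1: constraint V(n2)−V(n3) = 45.3
Assemble and solve the 4×4 MNA system:
  V(n1)=-34.43-8.326j  V(n2)=0.6973+7.249j  V(n3)=-44.60+7.249j
  i(V1)=-3.825+3.054j

0.005826+0.002583j A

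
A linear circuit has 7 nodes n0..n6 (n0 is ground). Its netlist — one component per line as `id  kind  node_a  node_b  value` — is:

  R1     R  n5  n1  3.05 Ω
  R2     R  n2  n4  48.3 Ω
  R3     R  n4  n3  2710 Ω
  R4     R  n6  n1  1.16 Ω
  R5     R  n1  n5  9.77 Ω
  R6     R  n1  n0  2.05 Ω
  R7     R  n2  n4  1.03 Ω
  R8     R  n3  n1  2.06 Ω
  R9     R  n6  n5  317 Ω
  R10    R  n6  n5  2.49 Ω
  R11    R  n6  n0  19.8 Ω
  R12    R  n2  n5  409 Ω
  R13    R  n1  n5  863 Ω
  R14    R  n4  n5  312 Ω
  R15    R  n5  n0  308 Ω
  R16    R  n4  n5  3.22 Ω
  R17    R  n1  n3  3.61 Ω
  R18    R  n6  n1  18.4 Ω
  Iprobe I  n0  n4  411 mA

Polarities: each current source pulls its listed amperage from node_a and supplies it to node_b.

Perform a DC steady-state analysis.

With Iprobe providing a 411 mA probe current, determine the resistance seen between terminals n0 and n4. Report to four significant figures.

R_eq = 6.306 Ω

MNA unknowns: 6 node voltages V₁..V_6
R1: Y=0.3279 on G[5,1]
R2: Y=0.02070 on G[2,4]
R3: Y=0.0003690 on G[4,3]
R4: Y=0.8621 on G[6,1]
R5: Y=0.1024 on G[1,5]
R6: Y=0.4878 on G[1,0]
R7: Y=0.9709 on G[2,4]
R8: Y=0.4854 on G[3,1]
R9: Y=0.003155 on G[6,5]
R10: Y=0.4016 on G[6,5]
R11: Y=0.05051 on G[6,0]
R12: Y=0.002445 on G[2,5]
R13: Y=0.001159 on G[1,5]
R14: Y=0.003205 on G[4,5]
R15: Y=0.003247 on G[5,0]
R16: Y=0.3106 on G[4,5]
R17: Y=0.2770 on G[1,3]
R18: Y=0.05435 on G[6,1]
Iprobe: z[0]−=0.411, z[4]+=0.411
solve → V1=0.7430, V2=2.589, V3=0.7439, V4=2.592, V5=1.294, V6=0.8783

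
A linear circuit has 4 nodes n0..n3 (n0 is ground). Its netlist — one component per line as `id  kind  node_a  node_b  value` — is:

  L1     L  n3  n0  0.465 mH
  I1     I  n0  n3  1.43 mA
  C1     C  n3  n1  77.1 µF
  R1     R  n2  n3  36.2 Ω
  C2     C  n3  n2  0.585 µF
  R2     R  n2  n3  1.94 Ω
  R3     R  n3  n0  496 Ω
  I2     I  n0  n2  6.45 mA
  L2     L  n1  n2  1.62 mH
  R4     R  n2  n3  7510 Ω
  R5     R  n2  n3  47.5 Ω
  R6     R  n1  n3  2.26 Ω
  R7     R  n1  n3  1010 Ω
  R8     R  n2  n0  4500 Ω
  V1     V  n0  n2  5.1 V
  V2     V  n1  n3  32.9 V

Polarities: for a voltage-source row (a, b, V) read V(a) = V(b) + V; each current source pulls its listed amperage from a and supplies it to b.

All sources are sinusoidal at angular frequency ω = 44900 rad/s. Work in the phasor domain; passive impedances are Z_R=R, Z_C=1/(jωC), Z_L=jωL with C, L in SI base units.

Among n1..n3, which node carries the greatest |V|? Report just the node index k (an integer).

MNA unknowns: 3 node voltages V₁..V_3 plus 2 source currents (V1, V2)
L1: Y=0.000-0.04790j on G[3,0]
I1: z[0]−=0.00143, z[3]+=0.00143
C1: Y=0.000+3.462j on G[3,1]
R1: Y=0.02762+0.000j on G[2,3]
C2: Y=0.000+0.02627j on G[3,2]
R2: Y=0.5155+0.000j on G[2,3]
R3: Y=0.002016+0.000j on G[3,0]
I2: z[0]−=0.00645, z[2]+=0.00645
L2: Y=0.000-0.01375j on G[1,2]
R4: Y=0.0001332+0.000j on G[2,3]
R5: Y=0.02105+0.000j on G[2,3]
R6: Y=0.4425+0.000j on G[1,3]
R7: Y=0.0009901+0.000j on G[1,3]
R8: Y=0.0002222+0.000j on G[2,0]
V1: row V0−V2=5.1, i_V1 at 0,2
V2: row V1−V3=32.9, i_V2 at 1,3
solve → V1=27.80+0.3672j, V2=-5.100+0.000j, V3=-5.102+0.3672j
aux → i_V1=-0.001711+0.2451j, i_V2=-14.60-113.4j

1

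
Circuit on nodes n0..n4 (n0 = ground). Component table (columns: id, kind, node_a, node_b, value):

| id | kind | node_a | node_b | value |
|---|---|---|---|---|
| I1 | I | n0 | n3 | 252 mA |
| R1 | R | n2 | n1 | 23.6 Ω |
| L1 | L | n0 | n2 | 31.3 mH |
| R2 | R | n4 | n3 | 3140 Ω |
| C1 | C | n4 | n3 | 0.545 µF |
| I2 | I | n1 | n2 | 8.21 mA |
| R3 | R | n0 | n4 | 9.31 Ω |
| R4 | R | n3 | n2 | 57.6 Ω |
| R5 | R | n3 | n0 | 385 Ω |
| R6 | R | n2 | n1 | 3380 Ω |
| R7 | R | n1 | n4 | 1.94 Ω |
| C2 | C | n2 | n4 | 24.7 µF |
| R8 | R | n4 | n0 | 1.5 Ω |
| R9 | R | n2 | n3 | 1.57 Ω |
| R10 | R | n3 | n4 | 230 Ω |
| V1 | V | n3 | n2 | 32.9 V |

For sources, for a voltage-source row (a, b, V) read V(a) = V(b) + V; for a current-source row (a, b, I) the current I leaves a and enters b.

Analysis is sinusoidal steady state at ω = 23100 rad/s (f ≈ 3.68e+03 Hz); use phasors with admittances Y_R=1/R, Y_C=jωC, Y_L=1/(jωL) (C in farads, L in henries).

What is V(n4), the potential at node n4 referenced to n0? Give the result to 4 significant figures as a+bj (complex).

Element admittances at ω=23100 rad/s:
  I1: injects 0.252 A into n3 (from n0)
  Y(R1) = 0.04237+0.000j S between n2,n1
  Y(L1) = 0.000-0.001383j S between n0,n2
  Y(R2) = 0.0003185+0.000j S between n4,n3
  Y(C1) = 0.000+0.01259j S between n4,n3
  I2: injects 0.00821 A into n2 (from n1)
  Y(R3) = 0.1074+0.000j S between n0,n4
  Y(R4) = 0.01736+0.000j S between n3,n2
  Y(R5) = 0.002597+0.000j S between n3,n0
  Y(R6) = 0.0002959+0.000j S between n2,n1
  Y(R7) = 0.5155+0.000j S between n1,n4
  Y(C2) = 0.000+0.5706j S between n2,n4
  Y(R8) = 0.6667+0.000j S between n4,n0
  Y(R9) = 0.6369+0.000j S between n2,n3
  Y(R10) = 0.004348+0.000j S between n3,n4
  V1: constraint V(n3)−V(n2) = 32.9
Assemble and solve the 5×5 MNA system:
  V(n1)=0.1484-0.007516j  V(n2)=-0.4872-0.09150j  V(n3)=32.41-0.09150j  V(n4)=0.2170-0.0005634j
  i(V1)=-21.51-0.4047j

0.2170-0.0005634j V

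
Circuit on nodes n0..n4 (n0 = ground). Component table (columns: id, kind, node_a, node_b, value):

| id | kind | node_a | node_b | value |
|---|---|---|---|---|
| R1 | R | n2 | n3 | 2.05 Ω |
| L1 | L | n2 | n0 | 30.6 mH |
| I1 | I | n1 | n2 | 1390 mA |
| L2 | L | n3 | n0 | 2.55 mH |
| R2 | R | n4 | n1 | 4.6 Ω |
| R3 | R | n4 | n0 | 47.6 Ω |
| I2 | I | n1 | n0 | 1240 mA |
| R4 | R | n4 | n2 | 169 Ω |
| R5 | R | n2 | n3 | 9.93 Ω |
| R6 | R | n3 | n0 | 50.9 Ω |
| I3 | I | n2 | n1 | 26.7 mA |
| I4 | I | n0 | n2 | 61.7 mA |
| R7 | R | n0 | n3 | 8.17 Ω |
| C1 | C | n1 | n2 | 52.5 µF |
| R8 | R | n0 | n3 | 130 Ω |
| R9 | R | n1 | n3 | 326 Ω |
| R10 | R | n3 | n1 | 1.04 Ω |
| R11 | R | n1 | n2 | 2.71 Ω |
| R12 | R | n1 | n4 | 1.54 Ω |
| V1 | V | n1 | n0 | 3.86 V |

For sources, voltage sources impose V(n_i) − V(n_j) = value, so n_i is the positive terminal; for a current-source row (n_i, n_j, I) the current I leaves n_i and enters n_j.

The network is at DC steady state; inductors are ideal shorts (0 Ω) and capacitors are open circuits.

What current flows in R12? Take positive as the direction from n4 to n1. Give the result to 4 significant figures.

-0.07552 A

Element admittances at DC:
  Y(R1) = 0.4878 S between n2,n3
  L1: short n2↔n0 (DC inductor)
  I1: injects 1.39 A into n2 (from n1)
  L2: short n3↔n0 (DC inductor)
  Y(R2) = 0.2174 S between n4,n1
  Y(R3) = 0.02101 S between n4,n0
  I2: injects 1.24 A into n0 (from n1)
  Y(R4) = 0.005917 S between n4,n2
  Y(R5) = 0.1007 S between n2,n3
  Y(R6) = 0.01965 S between n3,n0
  I3: injects 0.0267 A into n1 (from n2)
  I4: injects 0.0617 A into n2 (from n0)
  Y(R7) = 0.1224 S between n0,n3
  Y(C1) = 0.000 S between n1,n2
  Y(R8) = 0.007692 S between n0,n3
  Y(R9) = 0.003067 S between n1,n3
  Y(R10) = 0.9615 S between n3,n1
  Y(R11) = 0.3690 S between n1,n2
  Y(R12) = 0.6494 S between n1,n4
  V1: constraint V(n1)−V(n0) = 3.86
Assemble and solve the 7×7 MNA system:
  V(n1)=3.860  V(n2)=0.000  V(n3)=0.000  V(n4)=3.744
  i(L1)=2.872  i(L2)=3.723  i(V1)=-7.852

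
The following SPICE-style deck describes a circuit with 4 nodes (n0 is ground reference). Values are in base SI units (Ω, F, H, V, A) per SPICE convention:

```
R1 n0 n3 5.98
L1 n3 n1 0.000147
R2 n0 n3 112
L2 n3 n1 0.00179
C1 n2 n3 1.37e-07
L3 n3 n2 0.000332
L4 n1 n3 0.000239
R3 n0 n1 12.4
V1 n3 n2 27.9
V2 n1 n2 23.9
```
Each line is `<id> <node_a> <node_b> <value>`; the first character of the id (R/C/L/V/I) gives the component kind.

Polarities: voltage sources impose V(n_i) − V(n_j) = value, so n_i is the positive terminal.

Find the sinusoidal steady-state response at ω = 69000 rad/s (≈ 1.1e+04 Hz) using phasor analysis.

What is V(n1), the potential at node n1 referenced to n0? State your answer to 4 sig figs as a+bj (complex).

Element admittances at ω=69000 rad/s:
  Y(R1) = 0.1672+0.000j S between n0,n3
  Y(L1) = 0.000-0.09859j S between n3,n1
  Y(R2) = 0.008929+0.000j S between n0,n3
  Y(L2) = 0.000-0.008097j S between n3,n1
  Y(C1) = 0.000+0.009453j S between n2,n3
  Y(L3) = 0.000-0.04365j S between n3,n2
  Y(L4) = 0.000-0.06064j S between n1,n3
  Y(R3) = 0.08065+0.000j S between n0,n1
  V1: constraint V(n3)−V(n2) = 27.9
  V2: constraint V(n1)−V(n2) = 23.9
Assemble and solve the 5×5 MNA system:
  V(n1)=-2.744+0.000j  V(n2)=-26.64+0.000j  V(n3)=1.256+0.000j
  i(V1)=-0.2213+1.623j  i(V2)=0.2213-0.6693j

-2.744+0.000j V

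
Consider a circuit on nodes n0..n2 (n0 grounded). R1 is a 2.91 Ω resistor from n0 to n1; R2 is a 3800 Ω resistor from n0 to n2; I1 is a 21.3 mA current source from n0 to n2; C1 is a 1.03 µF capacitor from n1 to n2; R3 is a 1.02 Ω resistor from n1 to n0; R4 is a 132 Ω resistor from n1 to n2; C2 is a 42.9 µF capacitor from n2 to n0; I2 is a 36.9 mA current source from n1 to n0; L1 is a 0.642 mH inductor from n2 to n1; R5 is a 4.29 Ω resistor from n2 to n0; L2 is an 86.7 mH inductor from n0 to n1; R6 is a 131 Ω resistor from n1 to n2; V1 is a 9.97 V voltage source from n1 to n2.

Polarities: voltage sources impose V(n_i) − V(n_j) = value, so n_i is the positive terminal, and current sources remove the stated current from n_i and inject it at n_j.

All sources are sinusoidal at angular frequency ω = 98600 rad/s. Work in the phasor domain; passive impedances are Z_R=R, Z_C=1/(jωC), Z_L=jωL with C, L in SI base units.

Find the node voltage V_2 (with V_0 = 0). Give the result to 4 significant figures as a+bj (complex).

-1.013+2.752j V

MNA unknowns: 2 node voltages V₁..V_2 plus 1 source current (V1)
R1: Y=0.3436+0.000j on G[0,1]
R2: Y=0.0002632+0.000j on G[0,2]
I1: z[0]−=0.0213, z[2]+=0.0213
C1: Y=0.000+0.1016j on G[1,2]
R3: Y=0.9804+0.000j on G[1,0]
R4: Y=0.007576+0.000j on G[1,2]
C2: Y=0.000+4.230j on G[2,0]
I2: z[1]−=0.0369, z[0]+=0.0369
L1: Y=0.000-0.01580j on G[2,1]
R5: Y=0.2331+0.000j on G[2,0]
L2: Y=0.000-0.0001170j on G[0,1]
R6: Y=0.007634+0.000j on G[1,2]
V1: row V1−V2=9.97, i_V1 at 1,2
solve → V1=8.957+2.752j, V2=-1.013+2.752j
aux → i_V1=-12.05-4.497j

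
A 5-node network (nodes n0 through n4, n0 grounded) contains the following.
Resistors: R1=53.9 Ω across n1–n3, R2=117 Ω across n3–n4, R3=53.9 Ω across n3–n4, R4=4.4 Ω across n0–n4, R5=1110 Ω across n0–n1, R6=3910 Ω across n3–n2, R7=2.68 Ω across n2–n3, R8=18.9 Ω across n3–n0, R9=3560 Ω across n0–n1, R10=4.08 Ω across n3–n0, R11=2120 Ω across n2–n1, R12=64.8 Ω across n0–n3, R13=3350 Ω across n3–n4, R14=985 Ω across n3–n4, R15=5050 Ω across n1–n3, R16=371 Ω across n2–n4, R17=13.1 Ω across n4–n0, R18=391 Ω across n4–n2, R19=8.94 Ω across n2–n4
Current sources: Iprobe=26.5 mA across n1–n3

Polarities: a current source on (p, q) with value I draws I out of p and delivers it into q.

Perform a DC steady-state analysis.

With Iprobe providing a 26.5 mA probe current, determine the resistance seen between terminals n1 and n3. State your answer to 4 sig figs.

Element admittances at DC:
  Y(R1) = 0.01855 S between n1,n3
  Y(R2) = 0.008547 S between n3,n4
  Y(R3) = 0.01855 S between n3,n4
  Y(R4) = 0.2273 S between n0,n4
  Y(R5) = 0.0009009 S between n0,n1
  Y(R6) = 0.0002558 S between n3,n2
  Y(R7) = 0.3731 S between n2,n3
  Y(R8) = 0.05291 S between n3,n0
  Y(R9) = 0.0002809 S between n0,n1
  Y(R10) = 0.2451 S between n3,n0
  Y(R11) = 0.0004717 S between n2,n1
  Y(R12) = 0.01543 S between n0,n3
  Y(R13) = 0.0002985 S between n3,n4
  Y(R14) = 0.001015 S between n3,n4
  Y(R15) = 0.0001980 S between n1,n3
  Y(R16) = 0.002695 S between n2,n4
  Y(R17) = 0.07634 S between n4,n0
  Y(R18) = 0.002558 S between n4,n2
  Y(R19) = 0.1119 S between n2,n4
  Iprobe: injects 0.0265 A into n3 (from n1)
Assemble and solve the 4×4 MNA system:
  V(n1)=-1.295  V(n2)=0.002071  V(n3)=0.004108  V(n4)=0.0007998

R_eq = 49.02 Ω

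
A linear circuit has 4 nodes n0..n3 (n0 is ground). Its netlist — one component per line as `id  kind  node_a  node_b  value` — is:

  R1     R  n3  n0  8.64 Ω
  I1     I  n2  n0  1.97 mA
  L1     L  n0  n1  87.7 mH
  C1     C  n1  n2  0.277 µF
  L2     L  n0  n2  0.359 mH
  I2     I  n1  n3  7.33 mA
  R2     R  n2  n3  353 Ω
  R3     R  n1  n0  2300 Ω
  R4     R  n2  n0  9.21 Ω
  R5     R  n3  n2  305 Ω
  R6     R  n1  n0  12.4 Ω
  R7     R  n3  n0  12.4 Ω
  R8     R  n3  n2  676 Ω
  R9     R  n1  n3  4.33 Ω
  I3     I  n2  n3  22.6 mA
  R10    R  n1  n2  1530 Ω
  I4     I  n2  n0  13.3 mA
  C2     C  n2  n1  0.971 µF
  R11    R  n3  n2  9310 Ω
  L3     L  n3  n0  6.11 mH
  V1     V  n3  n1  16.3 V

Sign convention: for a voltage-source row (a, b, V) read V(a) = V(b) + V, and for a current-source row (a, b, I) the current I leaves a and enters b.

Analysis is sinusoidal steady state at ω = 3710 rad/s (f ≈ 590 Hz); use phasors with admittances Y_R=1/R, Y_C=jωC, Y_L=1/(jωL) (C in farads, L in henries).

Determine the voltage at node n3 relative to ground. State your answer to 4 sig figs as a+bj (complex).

MNA unknowns: 3 node voltages V₁..V_3 plus 1 source current (V1)
R1: Y=0.1157+0.000j on G[3,0]
I1: z[2]−=0.00197, z[0]+=0.00197
L1: Y=0.000-0.003073j on G[0,1]
C1: Y=0.000+0.001028j on G[1,2]
L2: Y=0.000-0.7508j on G[0,2]
I2: z[1]−=0.00733, z[3]+=0.00733
R2: Y=0.002833+0.000j on G[2,3]
R3: Y=0.0004348+0.000j on G[1,0]
R4: Y=0.1086+0.000j on G[2,0]
R5: Y=0.003279+0.000j on G[3,2]
R6: Y=0.08065+0.000j on G[1,0]
R7: Y=0.08065+0.000j on G[3,0]
R8: Y=0.001479+0.000j on G[3,2]
R9: Y=0.2309+0.000j on G[1,3]
I3: z[2]−=0.0226, z[3]+=0.0226
R10: Y=0.0006536+0.000j on G[1,2]
I4: z[2]−=0.0133, z[0]+=0.0133
C2: Y=0.000+0.003602j on G[2,1]
R11: Y=0.0001074+0.000j on G[3,2]
L3: Y=0.000-0.04411j on G[3,0]
V1: row V3−V1=16.3, i_V1 at 3,1
solve → V1=-11.67+0.7778j, V2=0.05944-0.02738j, V3=4.627+0.7778j
aux → i_V1=-4.713+0.04515j

4.627+0.7778j V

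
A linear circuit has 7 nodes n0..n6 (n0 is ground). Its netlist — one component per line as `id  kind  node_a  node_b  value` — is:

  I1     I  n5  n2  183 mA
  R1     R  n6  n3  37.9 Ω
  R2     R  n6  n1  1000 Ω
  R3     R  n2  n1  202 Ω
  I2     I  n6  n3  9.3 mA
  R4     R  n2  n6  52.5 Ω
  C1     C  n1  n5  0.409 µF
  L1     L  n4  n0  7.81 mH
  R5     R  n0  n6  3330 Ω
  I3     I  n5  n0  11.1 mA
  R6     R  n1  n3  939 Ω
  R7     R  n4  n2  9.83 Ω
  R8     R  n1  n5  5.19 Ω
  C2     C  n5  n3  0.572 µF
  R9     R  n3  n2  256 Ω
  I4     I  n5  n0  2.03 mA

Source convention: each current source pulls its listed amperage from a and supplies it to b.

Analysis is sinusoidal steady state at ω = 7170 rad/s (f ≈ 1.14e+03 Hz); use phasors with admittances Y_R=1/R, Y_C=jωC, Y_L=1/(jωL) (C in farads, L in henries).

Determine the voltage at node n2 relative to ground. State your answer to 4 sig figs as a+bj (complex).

MNA unknowns: 6 node voltages V₁..V_6
I1: z[5]−=0.183, z[2]+=0.183
R1: Y=0.02639+0.000j on G[6,3]
R2: Y=0.001000+0.000j on G[6,1]
R3: Y=0.004950+0.000j on G[2,1]
I2: z[6]−=0.0093, z[3]+=0.0093
R4: Y=0.01905+0.000j on G[2,6]
C1: Y=0.000+0.002933j on G[1,5]
L1: Y=0.000-0.01786j on G[4,0]
R5: Y=0.0003003+0.000j on G[0,6]
I3: z[5]−=0.0111, z[0]+=0.0111
R6: Y=0.001065+0.000j on G[1,3]
R7: Y=0.1017+0.000j on G[4,2]
R8: Y=0.1927+0.000j on G[1,5]
C2: Y=0.000+0.004101j on G[5,3]
R9: Y=0.003906+0.000j on G[3,2]
I4: z[5]−=0.00203, z[0]+=0.00203
solve → V1=-21.78+8.644j, V2=-0.1577-0.6657j, V3=-5.301-4.025j, V4=-0.03967-0.6727j, V5=-22.51+9.021j, V6=-3.722-2.359j

-0.1577-0.6657j V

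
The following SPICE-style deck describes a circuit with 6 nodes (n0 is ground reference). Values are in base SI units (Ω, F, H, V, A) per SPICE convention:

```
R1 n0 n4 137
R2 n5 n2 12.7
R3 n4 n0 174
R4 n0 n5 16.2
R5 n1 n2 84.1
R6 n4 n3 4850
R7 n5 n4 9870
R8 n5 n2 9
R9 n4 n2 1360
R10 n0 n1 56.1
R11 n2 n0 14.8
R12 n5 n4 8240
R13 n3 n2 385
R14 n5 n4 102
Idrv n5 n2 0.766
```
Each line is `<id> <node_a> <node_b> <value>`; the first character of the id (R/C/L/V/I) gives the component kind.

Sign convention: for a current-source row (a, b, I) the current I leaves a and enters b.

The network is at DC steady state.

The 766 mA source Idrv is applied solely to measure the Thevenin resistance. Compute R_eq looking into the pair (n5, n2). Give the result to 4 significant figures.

R_eq = 4.430 Ω

Apply KCL at each of the 5 non-ground nodes and solve the resulting linear system.
Node n1: branches {R5, R10} → V_1 = 0.6407
Node n2: branches {R2, R5, R8, R9, R11, R13, Idrv} → V_2 = 1.601
Node n3: branches {R6, R13} → V_3 = 1.433
Node n4: branches {R1, R3, R6, R7, R9, R12, R14} → V_4 = -0.6870
Node n5: branches {R2, R4, R7, R8, R12, R14, Idrv} → V_5 = -1.792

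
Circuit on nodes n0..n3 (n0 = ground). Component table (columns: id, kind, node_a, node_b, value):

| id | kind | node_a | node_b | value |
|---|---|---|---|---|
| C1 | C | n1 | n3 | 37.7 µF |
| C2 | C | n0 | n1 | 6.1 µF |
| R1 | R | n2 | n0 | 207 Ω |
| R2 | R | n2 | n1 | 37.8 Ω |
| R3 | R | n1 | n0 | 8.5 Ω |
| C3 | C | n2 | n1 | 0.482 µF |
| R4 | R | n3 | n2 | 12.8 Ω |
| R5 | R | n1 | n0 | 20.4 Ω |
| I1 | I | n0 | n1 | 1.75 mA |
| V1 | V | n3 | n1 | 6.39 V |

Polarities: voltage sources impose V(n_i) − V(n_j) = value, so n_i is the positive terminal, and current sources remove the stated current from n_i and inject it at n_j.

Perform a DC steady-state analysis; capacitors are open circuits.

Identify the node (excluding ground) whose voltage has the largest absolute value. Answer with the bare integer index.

3

MNA unknowns: 3 node voltages V₁..V_3 plus 1 source current (V1)
C1: Y=0.000 on G[1,3]
C2: Y=0.000 on G[0,1]
R1: Y=0.004831 on G[2,0]
R2: Y=0.02646 on G[2,1]
R3: Y=0.1176 on G[1,0]
C3: Y=0.000 on G[2,1]
R4: Y=0.07812 on G[3,2]
R5: Y=0.04902 on G[1,0]
I1: z[0]−=0.00175, z[1]+=0.00175
V1: row V3−V1=6.39, i_V1 at 3,1
solve → V1=-0.1185, V2=4.450, V3=6.272
aux → i_V1=-0.1423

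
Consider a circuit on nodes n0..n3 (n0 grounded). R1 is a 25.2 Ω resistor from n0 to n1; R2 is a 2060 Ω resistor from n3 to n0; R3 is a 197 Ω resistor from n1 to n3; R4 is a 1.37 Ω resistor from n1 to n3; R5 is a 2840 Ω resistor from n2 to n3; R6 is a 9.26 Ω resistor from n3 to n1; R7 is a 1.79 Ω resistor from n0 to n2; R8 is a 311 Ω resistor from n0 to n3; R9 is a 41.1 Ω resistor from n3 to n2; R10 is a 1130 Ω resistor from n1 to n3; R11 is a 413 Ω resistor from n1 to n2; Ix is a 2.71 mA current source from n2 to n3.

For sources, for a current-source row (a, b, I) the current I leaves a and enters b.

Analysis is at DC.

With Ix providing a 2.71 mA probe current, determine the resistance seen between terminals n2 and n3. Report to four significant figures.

Element admittances at DC:
  Y(R1) = 0.03968 S between n0,n1
  Y(R2) = 0.0004854 S between n3,n0
  Y(R3) = 0.005076 S between n1,n3
  Y(R4) = 0.7299 S between n1,n3
  Y(R5) = 0.0003521 S between n2,n3
  Y(R6) = 0.1080 S between n3,n1
  Y(R7) = 0.5587 S between n0,n2
  Y(R8) = 0.003215 S between n0,n3
  Y(R9) = 0.02433 S between n3,n2
  Y(R10) = 0.0008850 S between n1,n3
  Y(R11) = 0.002421 S between n1,n2
  Ix: injects 0.00271 A into n3 (from n2)
Assemble and solve the 3×3 MNA system:
  V(n1)=0.03661  V(n2)=-0.002855  V(n3)=0.03844

R_eq = 15.24 Ω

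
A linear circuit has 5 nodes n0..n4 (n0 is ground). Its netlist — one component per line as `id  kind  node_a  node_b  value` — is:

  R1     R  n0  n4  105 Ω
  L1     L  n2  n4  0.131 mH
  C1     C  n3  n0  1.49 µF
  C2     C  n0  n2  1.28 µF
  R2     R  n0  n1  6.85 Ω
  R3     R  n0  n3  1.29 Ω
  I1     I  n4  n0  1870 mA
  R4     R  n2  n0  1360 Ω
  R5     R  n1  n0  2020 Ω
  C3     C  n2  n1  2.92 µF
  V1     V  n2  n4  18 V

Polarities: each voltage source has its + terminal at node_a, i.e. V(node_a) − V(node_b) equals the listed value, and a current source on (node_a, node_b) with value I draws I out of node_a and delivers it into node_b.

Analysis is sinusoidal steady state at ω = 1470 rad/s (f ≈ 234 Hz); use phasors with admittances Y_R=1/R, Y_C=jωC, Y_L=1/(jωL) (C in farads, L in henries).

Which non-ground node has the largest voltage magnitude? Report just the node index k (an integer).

MNA unknowns: 4 node voltages V₁..V_4 plus 1 source current (V1)
R1: Y=0.009524+0.000j on G[0,4]
L1: Y=0.000-5.193j on G[2,4]
C1: Y=0.000+0.002190j on G[3,0]
C2: Y=0.000+0.001882j on G[0,2]
R2: Y=0.1460+0.000j on G[0,1]
R3: Y=0.7752+0.000j on G[0,3]
I1: z[4]−=1.87, z[0]+=1.87
R4: Y=0.0007353+0.000j on G[2,0]
R5: Y=0.0004950+0.000j on G[1,0]
C3: Y=0.000+0.004292j on G[2,1]
V1: row V2−V4=18, i_V1 at 2,4
solve → V1=-2.207-3.478j, V2=-120.9+71.83j, V3=0.000+0.000j, V4=-138.9+71.83j
aux → i_V1=0.5473+94.16j

4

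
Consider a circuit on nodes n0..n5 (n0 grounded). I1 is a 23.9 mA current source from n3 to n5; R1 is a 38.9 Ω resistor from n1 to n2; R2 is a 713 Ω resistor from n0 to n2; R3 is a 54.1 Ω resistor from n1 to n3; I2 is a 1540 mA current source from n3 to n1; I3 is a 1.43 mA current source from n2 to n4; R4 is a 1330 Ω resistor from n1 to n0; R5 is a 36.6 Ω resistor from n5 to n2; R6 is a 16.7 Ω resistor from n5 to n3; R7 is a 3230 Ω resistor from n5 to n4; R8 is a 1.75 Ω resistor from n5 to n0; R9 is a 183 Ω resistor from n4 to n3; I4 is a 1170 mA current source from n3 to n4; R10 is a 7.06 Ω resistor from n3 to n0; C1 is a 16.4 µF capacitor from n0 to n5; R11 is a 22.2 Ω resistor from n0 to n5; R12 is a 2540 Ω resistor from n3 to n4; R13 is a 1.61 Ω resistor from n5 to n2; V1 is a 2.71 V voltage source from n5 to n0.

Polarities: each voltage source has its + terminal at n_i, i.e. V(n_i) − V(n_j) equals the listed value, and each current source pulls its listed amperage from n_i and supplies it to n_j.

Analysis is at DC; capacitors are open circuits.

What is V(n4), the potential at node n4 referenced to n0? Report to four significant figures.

MNA unknowns: 5 node voltages V₁..V_5 plus 1 source current (V1)
I1: z[3]−=0.0239, z[5]+=0.0239
R1: Y=0.02571 on G[1,2]
R2: Y=0.001403 on G[0,2]
R3: Y=0.01848 on G[1,3]
I2: z[3]−=1.54, z[1]+=1.54
I3: z[2]−=0.00143, z[4]+=0.00143
R4: Y=0.0007519 on G[1,0]
R5: Y=0.02732 on G[5,2]
R6: Y=0.05988 on G[5,3]
R7: Y=0.0003096 on G[5,4]
R8: Y=0.5714 on G[5,0]
R9: Y=0.005464 on G[4,3]
I4: z[3]−=1.17, z[4]+=1.17
R10: Y=0.1416 on G[3,0]
C1: Y=0.000 on G[0,5]
R11: Y=0.04505 on G[0,5]
R12: Y=0.0003937 on G[3,4]
R13: Y=0.6211 on G[5,2]
V1: row V5−V0=2.71, i_V1 at 5,0
solve → V1=35.00, V2=3.931, V3=-3.682, V4=186.6, V5=2.710
aux → i_V1=-1.181

186.6 V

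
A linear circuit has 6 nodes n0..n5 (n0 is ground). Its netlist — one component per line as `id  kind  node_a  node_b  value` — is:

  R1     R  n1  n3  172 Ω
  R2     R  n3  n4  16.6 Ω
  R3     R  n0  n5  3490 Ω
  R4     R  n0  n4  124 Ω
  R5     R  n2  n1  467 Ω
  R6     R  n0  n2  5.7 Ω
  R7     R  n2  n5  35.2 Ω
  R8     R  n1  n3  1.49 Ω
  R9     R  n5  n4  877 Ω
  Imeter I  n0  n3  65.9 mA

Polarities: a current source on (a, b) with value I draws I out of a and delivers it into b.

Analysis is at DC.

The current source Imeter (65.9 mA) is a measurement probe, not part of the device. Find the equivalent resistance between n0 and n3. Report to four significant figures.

MNA unknowns: 5 node voltages V₁..V_5
R1: Y=0.005814 on G[1,3]
R2: Y=0.06024 on G[3,4]
R3: Y=0.0002865 on G[0,5]
R4: Y=0.008065 on G[0,4]
R5: Y=0.002141 on G[2,1]
R6: Y=0.1754 on G[0,2]
R7: Y=0.02841 on G[2,5]
R8: Y=0.6711 on G[1,3]
R9: Y=0.001140 on G[5,4]
Imeter: z[0]−=0.0659, z[3]+=0.0659
solve → V1=6.548, V2=0.1130, V3=6.568, V4=5.703, V5=0.3255

R_eq = 99.67 Ω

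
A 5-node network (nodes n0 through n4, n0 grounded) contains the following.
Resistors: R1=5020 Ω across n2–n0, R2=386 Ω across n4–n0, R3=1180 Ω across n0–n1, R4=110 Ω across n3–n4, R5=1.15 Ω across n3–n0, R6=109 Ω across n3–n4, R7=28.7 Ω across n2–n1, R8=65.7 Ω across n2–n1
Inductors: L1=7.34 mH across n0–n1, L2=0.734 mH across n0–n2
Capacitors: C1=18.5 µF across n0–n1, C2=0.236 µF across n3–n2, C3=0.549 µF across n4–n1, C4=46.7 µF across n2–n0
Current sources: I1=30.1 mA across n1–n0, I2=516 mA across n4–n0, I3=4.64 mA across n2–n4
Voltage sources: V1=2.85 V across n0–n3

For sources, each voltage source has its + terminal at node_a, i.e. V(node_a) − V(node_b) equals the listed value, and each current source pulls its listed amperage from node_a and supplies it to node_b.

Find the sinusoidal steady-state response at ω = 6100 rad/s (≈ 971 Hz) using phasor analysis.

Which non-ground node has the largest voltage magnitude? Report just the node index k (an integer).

4

Apply KCL at each of the 4 non-ground nodes and solve the resulting linear system.
Node n1: branches {L1, R3, C1, I1, C3, R7, R8} → V_1 = -0.7932+0.1918j
Node n2: branches {R1, C2, L2, R7, R8, C4, I3} → V_2 = -0.2901+0.4728j
Node n3: branches {R4, R5, C2, R6, V1} → V_3 = -2.850+0.000j
Node n4: branches {R2, R4, I2, R6, C3, I3} → V_4 = -26.39+4.109j
Source currents: i(V1)=-2.048-0.07875j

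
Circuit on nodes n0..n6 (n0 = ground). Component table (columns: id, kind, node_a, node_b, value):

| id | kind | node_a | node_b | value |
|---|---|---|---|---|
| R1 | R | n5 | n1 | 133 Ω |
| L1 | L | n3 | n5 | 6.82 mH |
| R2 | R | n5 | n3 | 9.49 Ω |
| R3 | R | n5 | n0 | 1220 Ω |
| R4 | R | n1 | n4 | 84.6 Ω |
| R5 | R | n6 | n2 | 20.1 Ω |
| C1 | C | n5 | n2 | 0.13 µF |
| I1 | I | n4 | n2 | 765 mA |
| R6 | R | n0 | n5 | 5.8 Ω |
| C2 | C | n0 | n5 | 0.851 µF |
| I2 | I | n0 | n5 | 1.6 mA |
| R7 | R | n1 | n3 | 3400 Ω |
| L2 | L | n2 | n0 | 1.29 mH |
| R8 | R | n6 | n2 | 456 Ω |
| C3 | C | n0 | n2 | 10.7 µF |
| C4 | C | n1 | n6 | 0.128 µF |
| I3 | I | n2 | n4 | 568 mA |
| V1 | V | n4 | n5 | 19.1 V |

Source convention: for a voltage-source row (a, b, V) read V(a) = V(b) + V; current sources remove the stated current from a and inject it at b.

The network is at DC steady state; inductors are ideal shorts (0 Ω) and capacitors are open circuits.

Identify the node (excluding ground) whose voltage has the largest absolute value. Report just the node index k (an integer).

4

Apply KCL at each of the 6 non-ground nodes and solve the resulting linear system.
Node n1: branches {R1, R4, R7, C4} → V_1 = 10.37
Node n2: branches {R5, C1, I1, L2, R8, C3, I3} → V_2 = 0.000
Node n3: branches {L1, R2, R7} → V_3 = -1.128
Node n4: branches {R4, I1, I3, V1} → V_4 = 17.97
Node n5: branches {R1, L1, R2, R3, C1, R6, C2, I2, V1} → V_5 = -1.128
Node n6: branches {R5, R8, C4} → V_6 = 0.000
Source currents: i(L1)=0.003382, i(L2)=0.1970, i(V1)=-0.2868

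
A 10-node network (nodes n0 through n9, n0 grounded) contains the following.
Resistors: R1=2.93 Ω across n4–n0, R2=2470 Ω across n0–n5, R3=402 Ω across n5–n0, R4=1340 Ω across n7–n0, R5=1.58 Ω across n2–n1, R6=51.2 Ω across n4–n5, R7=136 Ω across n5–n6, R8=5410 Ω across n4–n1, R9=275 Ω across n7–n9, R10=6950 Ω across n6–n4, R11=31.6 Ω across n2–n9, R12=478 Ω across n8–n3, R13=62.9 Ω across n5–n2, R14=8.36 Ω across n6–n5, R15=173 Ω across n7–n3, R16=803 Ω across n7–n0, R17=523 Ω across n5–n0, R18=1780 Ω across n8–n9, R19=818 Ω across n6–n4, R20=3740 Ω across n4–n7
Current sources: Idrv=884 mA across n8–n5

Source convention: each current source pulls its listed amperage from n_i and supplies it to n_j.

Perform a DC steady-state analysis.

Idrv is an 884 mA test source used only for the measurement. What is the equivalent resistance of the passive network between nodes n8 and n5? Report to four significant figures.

MNA unknowns: 9 node voltages V₁..V_9
R1: Y=0.3413 on G[4,0]
R2: Y=0.0004049 on G[0,5]
R3: Y=0.002488 on G[5,0]
R4: Y=0.0007463 on G[7,0]
R5: Y=0.6329 on G[2,1]
R6: Y=0.01953 on G[4,5]
R7: Y=0.007353 on G[5,6]
R8: Y=0.0001848 on G[4,1]
R9: Y=0.003636 on G[7,9]
R10: Y=0.0001439 on G[6,4]
R11: Y=0.03165 on G[2,9]
R12: Y=0.002092 on G[8,3]
R13: Y=0.01590 on G[5,2]
R14: Y=0.1196 on G[6,5]
R15: Y=0.005780 on G[7,3]
R16: Y=0.001245 on G[7,0]
R17: Y=0.001912 on G[5,0]
R18: Y=0.0005618 on G[8,9]
R19: Y=0.001222 on G[6,4]
R20: Y=0.0002674 on G[4,7]
Idrv: z[8]−=0.884, z[5]+=0.884
solve → V1=-24.64, V2=-24.64, V3=-236.2, V4=0.5900, V5=12.13, V6=12.01, V7=-130.4, V8=-528.4, V9=-43.27

R_eq = 611.5 Ω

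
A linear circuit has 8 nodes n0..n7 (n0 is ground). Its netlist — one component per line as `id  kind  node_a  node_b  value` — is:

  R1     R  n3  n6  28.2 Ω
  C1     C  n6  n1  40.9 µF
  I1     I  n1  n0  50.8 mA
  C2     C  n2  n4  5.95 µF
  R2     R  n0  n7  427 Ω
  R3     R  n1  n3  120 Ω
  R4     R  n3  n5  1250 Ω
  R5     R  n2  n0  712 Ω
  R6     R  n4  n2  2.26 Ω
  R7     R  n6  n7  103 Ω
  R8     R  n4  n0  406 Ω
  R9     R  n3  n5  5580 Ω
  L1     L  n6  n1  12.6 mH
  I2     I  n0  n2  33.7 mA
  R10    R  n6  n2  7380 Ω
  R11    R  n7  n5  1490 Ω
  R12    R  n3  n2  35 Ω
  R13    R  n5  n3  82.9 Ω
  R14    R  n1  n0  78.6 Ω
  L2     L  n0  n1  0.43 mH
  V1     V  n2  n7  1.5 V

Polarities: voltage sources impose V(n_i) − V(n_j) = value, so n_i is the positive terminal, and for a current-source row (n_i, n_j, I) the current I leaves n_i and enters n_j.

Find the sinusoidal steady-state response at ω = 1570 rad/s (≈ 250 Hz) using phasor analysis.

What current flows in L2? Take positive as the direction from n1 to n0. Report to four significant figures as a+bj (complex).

Apply KCL at each of the 7 non-ground nodes and solve the resulting linear system.
Node n1: branches {C1, I1, R3, L1, R14, L2} → V_1 = -0.003224-0.01807j
Node n2: branches {C2, R5, R6, I2, R10, R12, V1} → V_2 = 2.134-0.7338j
Node n3: branches {R1, R3, R4, R9, R12, R13} → V_3 = 1.230-0.7923j
Node n4: branches {C2, R6, R8} → V_4 = 2.122-0.7295j
Node n5: branches {R4, R9, R11, R13} → V_5 = 1.200-0.7894j
Node n6: branches {R1, C1, R7, L1, R10} → V_6 = 0.8018-1.022j
Node n7: branches {R2, R7, R11, V1} → V_7 = 0.6335-0.7338j
Source currents: i(V1)=-0.0005298+0.001119j

-0.02677+0.004776j A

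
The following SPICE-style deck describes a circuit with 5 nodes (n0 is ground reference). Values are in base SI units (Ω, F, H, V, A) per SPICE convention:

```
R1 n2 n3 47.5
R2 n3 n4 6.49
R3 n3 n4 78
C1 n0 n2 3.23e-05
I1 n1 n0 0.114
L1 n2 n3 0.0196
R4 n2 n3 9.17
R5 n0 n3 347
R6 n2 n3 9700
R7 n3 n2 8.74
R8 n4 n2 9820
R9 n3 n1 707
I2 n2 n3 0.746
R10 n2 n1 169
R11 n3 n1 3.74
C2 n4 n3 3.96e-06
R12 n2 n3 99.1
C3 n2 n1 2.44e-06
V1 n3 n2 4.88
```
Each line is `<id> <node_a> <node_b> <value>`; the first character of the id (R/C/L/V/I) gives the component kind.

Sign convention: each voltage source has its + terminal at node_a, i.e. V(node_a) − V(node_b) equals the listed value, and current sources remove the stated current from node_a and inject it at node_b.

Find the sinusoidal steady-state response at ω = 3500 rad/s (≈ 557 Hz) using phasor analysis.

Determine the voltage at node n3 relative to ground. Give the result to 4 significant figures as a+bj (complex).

4.851+1.132j V

MNA unknowns: 4 node voltages V₁..V_4 plus 1 source current (V1)
R1: Y=0.02105+0.000j on G[2,3]
R2: Y=0.1541+0.000j on G[3,4]
R3: Y=0.01282+0.000j on G[3,4]
C1: Y=0.000+0.1130j on G[0,2]
I1: z[1]−=0.114, z[0]+=0.114
L1: Y=0.000-0.01458j on G[2,3]
R4: Y=0.1091+0.000j on G[2,3]
R5: Y=0.002882+0.000j on G[0,3]
R6: Y=0.0001031+0.000j on G[2,3]
R7: Y=0.1144+0.000j on G[3,2]
R8: Y=0.0001018+0.000j on G[4,2]
R9: Y=0.001414+0.000j on G[3,1]
I2: z[2]−=0.746, z[3]+=0.746
R10: Y=0.005917+0.000j on G[2,1]
R11: Y=0.2674+0.000j on G[3,1]
C2: Y=0.000+0.01386j on G[4,3]
R12: Y=0.01009+0.000j on G[2,3]
C3: Y=0.000+0.008540j on G[2,1]
V1: row V3−V2=4.88, i_V1 at 3,2
solve → V1=4.327+0.9967j, V2=-0.02886+1.132j, V3=4.851+1.132j, V4=4.848+1.132j
aux → i_V1=-0.6524+0.03148j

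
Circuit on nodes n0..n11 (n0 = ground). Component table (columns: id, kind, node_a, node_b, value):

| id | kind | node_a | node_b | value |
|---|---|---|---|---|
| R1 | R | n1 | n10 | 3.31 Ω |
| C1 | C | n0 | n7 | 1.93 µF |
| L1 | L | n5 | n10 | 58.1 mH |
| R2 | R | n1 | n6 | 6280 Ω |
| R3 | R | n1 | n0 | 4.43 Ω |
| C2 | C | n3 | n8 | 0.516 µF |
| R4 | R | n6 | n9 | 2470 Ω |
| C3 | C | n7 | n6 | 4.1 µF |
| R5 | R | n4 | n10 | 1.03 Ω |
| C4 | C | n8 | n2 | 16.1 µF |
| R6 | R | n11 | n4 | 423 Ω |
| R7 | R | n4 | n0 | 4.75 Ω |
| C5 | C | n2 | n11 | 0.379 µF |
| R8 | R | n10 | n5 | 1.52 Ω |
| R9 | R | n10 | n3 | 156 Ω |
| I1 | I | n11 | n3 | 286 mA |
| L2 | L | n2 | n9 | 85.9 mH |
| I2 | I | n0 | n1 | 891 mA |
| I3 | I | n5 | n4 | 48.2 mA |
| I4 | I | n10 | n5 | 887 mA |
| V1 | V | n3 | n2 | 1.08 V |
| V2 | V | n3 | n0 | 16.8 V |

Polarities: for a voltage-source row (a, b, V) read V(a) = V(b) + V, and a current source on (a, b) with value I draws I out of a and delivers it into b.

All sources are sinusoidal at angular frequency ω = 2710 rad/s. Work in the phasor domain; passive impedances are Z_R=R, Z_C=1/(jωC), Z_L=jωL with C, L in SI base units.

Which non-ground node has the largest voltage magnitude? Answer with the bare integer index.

MNA unknowns: 11 node voltages V₁..V_11 plus 2 source currents (V1, V2)
R1: Y=0.3021+0.000j on G[1,10]
C1: Y=0.000+0.005230j on G[0,7]
L1: Y=0.000-0.006351j on G[5,10]
R2: Y=0.0001592+0.000j on G[1,6]
R3: Y=0.2257+0.000j on G[1,0]
C2: Y=0.000+0.001398j on G[3,8]
R4: Y=0.0004049+0.000j on G[6,9]
C3: Y=0.000+0.01111j on G[7,6]
R5: Y=0.9709+0.000j on G[4,10]
C4: Y=0.000+0.04363j on G[8,2]
R6: Y=0.002364+0.000j on G[11,4]
R7: Y=0.2105+0.000j on G[4,0]
C5: Y=0.000+0.001027j on G[2,11]
R8: Y=0.6579+0.000j on G[10,5]
R9: Y=0.006410+0.000j on G[10,3]
I1: z[11]−=0.286, z[3]+=0.286
L2: Y=0.000-0.004296j on G[2,9]
I2: z[0]−=0.891, z[1]+=0.891
I3: z[5]−=0.0482, z[4]+=0.0482
I4: z[10]−=0.887, z[5]+=0.887
V1: row V3−V2=1.08, i_V1 at 3,2
V2: row V3−V0=16.8, i_V2 at 3,0
solve → V1=2.459+0.1776j, V2=15.72+0.000j, V3=16.80+0.000j, V4=0.9497+0.3550j, V5=2.623+0.3237j, V6=0.1389-1.882j, V7=0.09444-1.280j, V8=15.75+0.000j, V9=15.76-1.472j, V10=1.348+0.3114j, V11=-98.34+49.91j
aux → i_V1=0.05759+0.1159j, i_V2=0.1294-0.1153j

11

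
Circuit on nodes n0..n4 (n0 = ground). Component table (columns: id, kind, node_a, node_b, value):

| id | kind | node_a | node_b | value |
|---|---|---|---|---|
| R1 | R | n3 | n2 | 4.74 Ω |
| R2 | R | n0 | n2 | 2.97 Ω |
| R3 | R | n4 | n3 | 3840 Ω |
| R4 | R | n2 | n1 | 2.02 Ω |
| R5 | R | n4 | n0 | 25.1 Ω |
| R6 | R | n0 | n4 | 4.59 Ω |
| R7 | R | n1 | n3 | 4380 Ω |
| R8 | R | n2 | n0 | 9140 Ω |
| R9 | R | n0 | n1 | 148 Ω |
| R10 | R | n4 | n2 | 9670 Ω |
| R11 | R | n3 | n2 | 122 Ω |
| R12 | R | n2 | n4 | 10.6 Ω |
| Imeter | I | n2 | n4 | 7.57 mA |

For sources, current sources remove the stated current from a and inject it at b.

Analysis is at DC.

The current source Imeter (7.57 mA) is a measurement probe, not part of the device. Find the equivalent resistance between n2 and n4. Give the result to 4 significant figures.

R_eq = 4.133 Ω

MNA unknowns: 4 node voltages V₁..V_4
R1: Y=0.2110 on G[3,2]
R2: Y=0.3367 on G[0,2]
R3: Y=0.0002604 on G[4,3]
R4: Y=0.4950 on G[2,1]
R5: Y=0.03984 on G[4,0]
R6: Y=0.2179 on G[0,4]
R7: Y=0.0002283 on G[1,3]
R8: Y=0.0001094 on G[2,0]
R9: Y=0.006757 on G[0,1]
R10: Y=0.0001034 on G[4,2]
R11: Y=0.008197 on G[3,2]
R12: Y=0.09434 on G[2,4]
Imeter: z[2]−=0.00757, z[4]+=0.00757
solve → V1=-0.01323, V2=-0.01341, V3=-0.01338, V4=0.01788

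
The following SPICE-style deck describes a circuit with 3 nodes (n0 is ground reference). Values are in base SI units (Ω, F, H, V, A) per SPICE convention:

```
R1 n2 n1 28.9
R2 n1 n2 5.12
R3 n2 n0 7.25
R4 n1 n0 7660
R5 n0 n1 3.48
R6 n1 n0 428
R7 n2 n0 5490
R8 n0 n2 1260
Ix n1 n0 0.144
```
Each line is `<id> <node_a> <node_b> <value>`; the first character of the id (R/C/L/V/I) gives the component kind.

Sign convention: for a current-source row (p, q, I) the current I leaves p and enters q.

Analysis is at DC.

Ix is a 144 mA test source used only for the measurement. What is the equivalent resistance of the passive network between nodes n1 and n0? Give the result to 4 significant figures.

MNA unknowns: 2 node voltages V₁..V_2
R1: Y=0.03460 on G[2,1]
R2: Y=0.1953 on G[1,2]
R3: Y=0.1379 on G[2,0]
R4: Y=0.0001305 on G[1,0]
R5: Y=0.2874 on G[0,1]
R6: Y=0.002336 on G[1,0]
R7: Y=0.0001821 on G[2,0]
R8: Y=0.0007937 on G[0,2]
Ix: z[1]−=0.144, z[0]+=0.144
solve → V1=-0.3826, V2=-0.2385

R_eq = 2.657 Ω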